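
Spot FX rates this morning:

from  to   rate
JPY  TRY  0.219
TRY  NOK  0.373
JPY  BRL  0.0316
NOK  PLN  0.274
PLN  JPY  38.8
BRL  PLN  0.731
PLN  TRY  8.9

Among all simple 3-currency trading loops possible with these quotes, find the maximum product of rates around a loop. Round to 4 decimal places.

NOK→PLN→TRY→NOK: 0.274 × 8.9 × 0.373 = 0.90960
BRL→PLN→JPY→BRL: 0.731 × 38.8 × 0.0316 = 0.89626
Maximum is NOK→PLN→TRY→NOK at 0.9096; no arbitrage — every cycle loses value.

0.9096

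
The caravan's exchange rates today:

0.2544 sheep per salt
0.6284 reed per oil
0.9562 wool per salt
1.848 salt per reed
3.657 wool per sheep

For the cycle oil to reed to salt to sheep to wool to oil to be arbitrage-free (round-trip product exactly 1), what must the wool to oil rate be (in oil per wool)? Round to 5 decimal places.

0.92559

Known legs of the cycle: 0.6284 × 1.848 × 0.2544 × 3.657 = 1.08038914131456
For no arbitrage the full-cycle product must be 1, so the missing rate is 1 / 1.08038914131456 ≈ 0.9255924.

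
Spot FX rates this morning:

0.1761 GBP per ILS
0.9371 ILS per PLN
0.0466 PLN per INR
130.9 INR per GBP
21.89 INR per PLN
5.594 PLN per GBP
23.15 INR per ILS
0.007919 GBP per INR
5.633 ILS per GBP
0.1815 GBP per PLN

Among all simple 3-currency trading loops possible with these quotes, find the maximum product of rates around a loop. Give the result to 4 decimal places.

1.1071

INR→PLN→GBP→INR: 0.0466 × 0.1815 × 130.9 = 1.10714
ILS→INR→GBP→ILS: 23.15 × 0.007919 × 5.633 = 1.03267
ILS→INR→PLN→ILS: 23.15 × 0.0466 × 0.9371 = 1.01093
INR→GBP→PLN→INR: 0.007919 × 5.594 × 21.89 = 0.96970
ILS→GBP→PLN→ILS: 0.1761 × 5.594 × 0.9371 = 0.92314
Maximum is INR→PLN→GBP→INR at 1.1071; arbitrage exists.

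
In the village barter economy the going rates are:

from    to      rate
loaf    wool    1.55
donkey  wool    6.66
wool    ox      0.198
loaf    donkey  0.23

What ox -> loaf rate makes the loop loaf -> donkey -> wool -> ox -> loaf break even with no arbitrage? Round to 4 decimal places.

Known legs of the cycle: 0.23 × 6.66 × 0.198 = 0.3032964
For no arbitrage the full-cycle product must be 1, so the missing rate is 1 / 0.3032964 ≈ 3.297105.

3.2971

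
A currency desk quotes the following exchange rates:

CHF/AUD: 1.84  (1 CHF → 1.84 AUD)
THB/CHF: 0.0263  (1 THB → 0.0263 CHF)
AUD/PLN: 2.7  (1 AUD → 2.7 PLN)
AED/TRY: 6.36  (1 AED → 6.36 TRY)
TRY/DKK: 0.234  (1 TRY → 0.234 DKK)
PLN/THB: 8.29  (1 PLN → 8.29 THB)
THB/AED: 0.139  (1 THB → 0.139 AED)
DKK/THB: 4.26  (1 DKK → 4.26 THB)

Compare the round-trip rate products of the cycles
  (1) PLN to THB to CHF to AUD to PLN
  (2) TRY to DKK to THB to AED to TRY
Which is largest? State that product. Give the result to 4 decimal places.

1.0832

(1) 8.29 × 0.0263 × 1.84 × 2.7 = 1.08316
(2) 0.234 × 4.26 × 0.139 × 6.36 = 0.88125
Highest is cycle (1) at 1.0832 (>1, arbitrage).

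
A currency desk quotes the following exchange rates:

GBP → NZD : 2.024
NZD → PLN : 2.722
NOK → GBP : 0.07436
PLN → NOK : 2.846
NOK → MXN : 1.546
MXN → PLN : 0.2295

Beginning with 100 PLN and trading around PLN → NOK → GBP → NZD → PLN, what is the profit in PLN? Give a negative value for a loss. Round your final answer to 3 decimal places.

16.593

100 PLN × 2.846 = 284.6 NOK
284.6 NOK × 0.07436 = 21.162856 GBP
21.162856 GBP × 2.024 = 42.833620544 NZD
42.833620544 NZD × 2.722 = 116.593115120768 PLN
Net change: 116.593115120768 − 100 = 16.593115120768 PLN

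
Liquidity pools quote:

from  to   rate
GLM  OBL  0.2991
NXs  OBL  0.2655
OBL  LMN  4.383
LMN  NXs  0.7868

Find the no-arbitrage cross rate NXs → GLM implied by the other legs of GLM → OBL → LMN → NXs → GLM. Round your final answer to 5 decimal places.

Known legs of the cycle: 0.2991 × 4.383 × 0.7868 = 1.03145963004
For no arbitrage the full-cycle product must be 1, so the missing rate is 1 / 1.03145963004 ≈ 0.9694999.

0.96950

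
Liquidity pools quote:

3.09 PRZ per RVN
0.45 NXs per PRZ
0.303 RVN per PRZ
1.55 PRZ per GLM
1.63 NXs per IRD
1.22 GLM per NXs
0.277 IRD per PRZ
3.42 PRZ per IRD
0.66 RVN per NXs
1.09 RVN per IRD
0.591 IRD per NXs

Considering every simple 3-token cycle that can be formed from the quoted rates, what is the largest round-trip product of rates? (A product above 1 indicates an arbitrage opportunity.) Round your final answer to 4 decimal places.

0.9330

IRD→RVN→PRZ→IRD: 1.09 × 3.09 × 0.277 = 0.93296
NXs→RVN→PRZ→NXs: 0.66 × 3.09 × 0.45 = 0.91773
NXs→IRD→PRZ→NXs: 0.591 × 3.42 × 0.45 = 0.90955
NXs→GLM→PRZ→NXs: 1.22 × 1.55 × 0.45 = 0.85095
Maximum is IRD→RVN→PRZ→IRD at 0.9330; no arbitrage — every cycle loses value.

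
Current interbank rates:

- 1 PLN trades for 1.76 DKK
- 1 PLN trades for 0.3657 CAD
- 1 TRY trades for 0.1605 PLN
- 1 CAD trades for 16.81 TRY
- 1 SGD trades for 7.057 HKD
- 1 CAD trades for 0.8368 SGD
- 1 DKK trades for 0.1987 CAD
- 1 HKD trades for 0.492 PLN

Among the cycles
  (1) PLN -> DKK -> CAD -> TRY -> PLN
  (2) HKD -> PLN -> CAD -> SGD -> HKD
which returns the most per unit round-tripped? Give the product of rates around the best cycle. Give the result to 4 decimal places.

(1) 1.76 × 0.1987 × 16.81 × 0.1605 = 0.94352
(2) 0.492 × 0.3657 × 0.8368 × 7.057 = 1.06251
Highest is cycle (2) at 1.0625 (>1, arbitrage).

1.0625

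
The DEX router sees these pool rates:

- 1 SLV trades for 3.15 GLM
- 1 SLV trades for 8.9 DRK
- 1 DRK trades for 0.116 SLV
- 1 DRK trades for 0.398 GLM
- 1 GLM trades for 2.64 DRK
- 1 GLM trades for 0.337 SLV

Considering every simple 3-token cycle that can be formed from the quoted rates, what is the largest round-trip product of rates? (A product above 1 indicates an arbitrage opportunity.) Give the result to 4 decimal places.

DRK→GLM→SLV→DRK: 0.398 × 0.337 × 8.9 = 1.19372
DRK→SLV→GLM→DRK: 0.116 × 3.15 × 2.64 = 0.96466
Maximum is DRK→GLM→SLV→DRK at 1.1937; arbitrage exists.

1.1937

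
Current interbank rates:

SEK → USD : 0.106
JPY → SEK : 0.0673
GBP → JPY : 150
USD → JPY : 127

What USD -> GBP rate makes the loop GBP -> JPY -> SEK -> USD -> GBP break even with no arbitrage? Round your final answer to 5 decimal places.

Known legs of the cycle: 150 × 0.0673 × 0.106 = 1.07007
For no arbitrage the full-cycle product must be 1, so the missing rate is 1 / 1.07007 ≈ 0.9345183.

0.93452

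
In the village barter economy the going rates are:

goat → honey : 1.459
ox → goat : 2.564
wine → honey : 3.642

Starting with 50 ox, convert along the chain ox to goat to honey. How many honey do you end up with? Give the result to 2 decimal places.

50 ox × 2.564 = 128.2 goat
128.2 goat × 1.459 = 187.0438 honey

187.04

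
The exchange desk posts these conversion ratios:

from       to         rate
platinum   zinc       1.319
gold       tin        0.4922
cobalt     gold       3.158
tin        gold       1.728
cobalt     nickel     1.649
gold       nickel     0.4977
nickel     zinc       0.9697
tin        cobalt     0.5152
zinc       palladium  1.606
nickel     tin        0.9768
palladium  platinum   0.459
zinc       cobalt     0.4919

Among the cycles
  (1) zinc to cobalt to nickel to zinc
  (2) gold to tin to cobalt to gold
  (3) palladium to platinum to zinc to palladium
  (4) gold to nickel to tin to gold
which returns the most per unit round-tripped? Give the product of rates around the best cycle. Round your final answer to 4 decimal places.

(1) 0.4919 × 1.649 × 0.9697 = 0.78657
(2) 0.4922 × 0.5152 × 3.158 = 0.80081
(3) 0.459 × 1.319 × 1.606 = 0.97231
(4) 0.4977 × 0.9768 × 1.728 = 0.84007
Highest is cycle (3) at 0.9723 (≤1, no arbitrage).

0.9723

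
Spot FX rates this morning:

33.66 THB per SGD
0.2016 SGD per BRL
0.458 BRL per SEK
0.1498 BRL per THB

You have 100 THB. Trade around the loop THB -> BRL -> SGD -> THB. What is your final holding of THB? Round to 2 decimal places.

101.65

100 THB × 0.1498 = 14.98 BRL
14.98 BRL × 0.2016 = 3.019968 SGD
3.019968 SGD × 33.66 = 101.65212288 THB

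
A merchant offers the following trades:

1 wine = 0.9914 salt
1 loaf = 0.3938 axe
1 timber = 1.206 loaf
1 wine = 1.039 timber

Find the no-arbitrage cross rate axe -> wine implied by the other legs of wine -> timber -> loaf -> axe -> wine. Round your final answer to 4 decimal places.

2.0266

Known legs of the cycle: 1.039 × 1.206 × 0.3938 = 0.4934447892
For no arbitrage the full-cycle product must be 1, so the missing rate is 1 / 0.4934447892 ≈ 2.026569.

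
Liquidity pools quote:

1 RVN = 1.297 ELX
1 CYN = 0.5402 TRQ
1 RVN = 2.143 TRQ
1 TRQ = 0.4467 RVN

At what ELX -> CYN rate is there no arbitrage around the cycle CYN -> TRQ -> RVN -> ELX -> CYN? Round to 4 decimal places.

3.1951

Known legs of the cycle: 0.5402 × 0.4467 × 1.297 = 0.31297561998
For no arbitrage the full-cycle product must be 1, so the missing rate is 1 / 0.31297561998 ≈ 3.195137.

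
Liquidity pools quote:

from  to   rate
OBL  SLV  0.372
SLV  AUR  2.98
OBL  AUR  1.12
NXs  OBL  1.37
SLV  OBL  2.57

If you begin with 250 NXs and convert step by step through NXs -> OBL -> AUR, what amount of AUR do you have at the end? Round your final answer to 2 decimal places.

250 NXs × 1.37 = 342.5 OBL
342.5 OBL × 1.12 = 383.6 AUR

383.60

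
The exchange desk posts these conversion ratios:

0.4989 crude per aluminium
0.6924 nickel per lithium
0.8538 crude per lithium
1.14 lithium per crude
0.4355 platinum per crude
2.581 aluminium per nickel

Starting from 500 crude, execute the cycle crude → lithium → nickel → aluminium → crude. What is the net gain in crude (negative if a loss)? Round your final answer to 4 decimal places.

8.1986

500 crude × 1.14 = 570 lithium
570 lithium × 0.6924 = 394.668 nickel
394.668 nickel × 2.581 = 1018.638108 aluminium
1018.638108 aluminium × 0.4989 = 508.1985520812 crude
Net change: 508.1985520812 − 500 = 8.1985520812 crude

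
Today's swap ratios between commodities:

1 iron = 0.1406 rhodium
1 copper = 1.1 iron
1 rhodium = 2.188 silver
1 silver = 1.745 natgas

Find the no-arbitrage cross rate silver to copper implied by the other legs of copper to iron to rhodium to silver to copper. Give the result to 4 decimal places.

2.9551

Known legs of the cycle: 1.1 × 0.1406 × 2.188 = 0.33839608
For no arbitrage the full-cycle product must be 1, so the missing rate is 1 / 0.33839608 ≈ 2.955117.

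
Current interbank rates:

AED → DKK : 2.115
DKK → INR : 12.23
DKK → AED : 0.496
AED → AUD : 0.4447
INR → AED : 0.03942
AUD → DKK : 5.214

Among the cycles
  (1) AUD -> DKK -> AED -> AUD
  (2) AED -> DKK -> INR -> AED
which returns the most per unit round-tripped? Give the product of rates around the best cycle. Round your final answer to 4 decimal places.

(1) 5.214 × 0.496 × 0.4447 = 1.15006
(2) 2.115 × 12.23 × 0.03942 = 1.01966
Highest is cycle (1) at 1.1501 (>1, arbitrage).

1.1501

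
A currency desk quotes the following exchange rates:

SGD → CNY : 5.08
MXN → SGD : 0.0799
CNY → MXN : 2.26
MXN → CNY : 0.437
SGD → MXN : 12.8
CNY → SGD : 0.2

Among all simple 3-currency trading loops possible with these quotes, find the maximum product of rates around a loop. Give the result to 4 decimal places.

MXN→CNY→SGD→MXN: 0.437 × 0.2 × 12.8 = 1.11872
MXN→SGD→CNY→MXN: 0.0799 × 5.08 × 2.26 = 0.91732
Maximum is MXN→CNY→SGD→MXN at 1.1187; arbitrage exists.

1.1187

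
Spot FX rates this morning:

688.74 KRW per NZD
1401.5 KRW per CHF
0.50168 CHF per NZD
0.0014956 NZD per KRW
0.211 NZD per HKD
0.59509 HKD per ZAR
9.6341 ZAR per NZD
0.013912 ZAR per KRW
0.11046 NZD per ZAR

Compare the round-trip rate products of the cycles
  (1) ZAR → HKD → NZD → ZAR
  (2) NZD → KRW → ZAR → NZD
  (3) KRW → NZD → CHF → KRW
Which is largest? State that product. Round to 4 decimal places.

1.2097

(1) 0.59509 × 0.211 × 9.6341 = 1.20970
(2) 688.74 × 0.013912 × 0.11046 = 1.05840
(3) 0.0014956 × 0.50168 × 1401.5 = 1.05156
Highest is cycle (1) at 1.2097 (>1, arbitrage).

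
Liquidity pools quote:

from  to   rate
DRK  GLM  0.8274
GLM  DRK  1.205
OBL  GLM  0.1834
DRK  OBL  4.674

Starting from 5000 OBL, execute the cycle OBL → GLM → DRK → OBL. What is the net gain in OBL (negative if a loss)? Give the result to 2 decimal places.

164.70

5000 OBL × 0.1834 = 917 GLM
917 GLM × 1.205 = 1104.985 DRK
1104.985 DRK × 4.674 = 5164.69989 OBL
Net change: 5164.69989 − 5000 = 164.69989 OBL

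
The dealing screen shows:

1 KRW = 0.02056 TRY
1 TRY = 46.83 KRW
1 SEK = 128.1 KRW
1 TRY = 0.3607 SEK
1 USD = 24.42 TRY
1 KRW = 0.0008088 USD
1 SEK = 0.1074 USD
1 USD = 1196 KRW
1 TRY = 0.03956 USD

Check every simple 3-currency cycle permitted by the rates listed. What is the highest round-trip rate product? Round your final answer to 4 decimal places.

0.9728

KRW→TRY→USD→KRW: 0.02056 × 0.03956 × 1196 = 0.97277
KRW→TRY→SEK→KRW: 0.02056 × 0.3607 × 128.1 = 0.94999
USD→TRY→SEK→USD: 24.42 × 0.3607 × 0.1074 = 0.94601
KRW→USD→TRY→KRW: 0.0008088 × 24.42 × 46.83 = 0.92493
Maximum is KRW→TRY→USD→KRW at 0.9728; no arbitrage — every cycle loses value.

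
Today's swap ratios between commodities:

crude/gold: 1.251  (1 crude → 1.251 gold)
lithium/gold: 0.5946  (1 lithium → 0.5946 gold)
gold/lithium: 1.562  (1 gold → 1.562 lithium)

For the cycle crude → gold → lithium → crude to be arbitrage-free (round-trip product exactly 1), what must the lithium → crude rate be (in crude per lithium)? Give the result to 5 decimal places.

0.51175

Known legs of the cycle: 1.251 × 1.562 = 1.954062
For no arbitrage the full-cycle product must be 1, so the missing rate is 1 / 1.954062 ≈ 0.5117545.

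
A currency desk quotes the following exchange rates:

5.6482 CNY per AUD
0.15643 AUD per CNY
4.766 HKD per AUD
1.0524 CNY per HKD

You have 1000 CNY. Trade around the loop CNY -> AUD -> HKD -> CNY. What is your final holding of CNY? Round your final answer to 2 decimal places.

1000 CNY × 0.15643 = 156.43 AUD
156.43 AUD × 4.766 = 745.54538 HKD
745.54538 HKD × 1.0524 = 784.611957912 CNY

784.61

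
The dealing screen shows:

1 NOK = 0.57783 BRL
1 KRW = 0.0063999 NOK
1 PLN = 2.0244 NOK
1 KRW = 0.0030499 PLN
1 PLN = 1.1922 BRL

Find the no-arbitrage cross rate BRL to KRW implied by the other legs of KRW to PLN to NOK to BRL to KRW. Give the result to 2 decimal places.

Known legs of the cycle: 0.0030499 × 2.0244 × 0.57783 = 0.0035676481326948
For no arbitrage the full-cycle product must be 1, so the missing rate is 1 / 0.0035676481326948 ≈ 280.2967.

280.30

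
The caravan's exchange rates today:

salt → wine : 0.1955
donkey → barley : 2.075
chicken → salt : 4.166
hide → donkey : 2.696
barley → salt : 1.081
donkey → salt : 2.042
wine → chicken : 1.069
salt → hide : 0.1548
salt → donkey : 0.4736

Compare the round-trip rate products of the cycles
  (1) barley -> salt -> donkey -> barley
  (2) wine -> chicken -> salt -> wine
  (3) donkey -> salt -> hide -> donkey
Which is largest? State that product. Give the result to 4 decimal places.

1.0623

(1) 1.081 × 0.4736 × 2.075 = 1.06232
(2) 1.069 × 4.166 × 0.1955 = 0.87065
(3) 2.042 × 0.1548 × 2.696 = 0.85221
Highest is cycle (1) at 1.0623 (>1, arbitrage).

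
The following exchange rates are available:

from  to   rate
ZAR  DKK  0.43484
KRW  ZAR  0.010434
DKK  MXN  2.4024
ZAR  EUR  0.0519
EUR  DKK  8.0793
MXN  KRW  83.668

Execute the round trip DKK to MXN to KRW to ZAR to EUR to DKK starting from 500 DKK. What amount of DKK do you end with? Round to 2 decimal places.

500 DKK × 2.4024 = 1201.2 MXN
1201.2 MXN × 83.668 = 100502.0016 KRW
100502.0016 KRW × 0.010434 = 1048.6378846944 ZAR
1048.6378846944 ZAR × 0.0519 = 54.42430621563936 EUR
54.42430621563936 EUR × 8.0793 = 439.710297208015081248 DKK

439.71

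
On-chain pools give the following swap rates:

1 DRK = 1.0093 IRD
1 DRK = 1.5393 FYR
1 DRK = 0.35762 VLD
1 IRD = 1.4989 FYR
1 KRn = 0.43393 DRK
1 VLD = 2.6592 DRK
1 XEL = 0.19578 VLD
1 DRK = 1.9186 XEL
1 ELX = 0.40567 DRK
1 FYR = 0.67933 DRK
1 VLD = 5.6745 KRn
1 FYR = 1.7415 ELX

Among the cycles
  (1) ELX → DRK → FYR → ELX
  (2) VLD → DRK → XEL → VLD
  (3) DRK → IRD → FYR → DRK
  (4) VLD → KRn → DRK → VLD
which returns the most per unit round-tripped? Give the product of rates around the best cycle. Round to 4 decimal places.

1.0875

(1) 0.40567 × 1.5393 × 1.7415 = 1.08748
(2) 2.6592 × 1.9186 × 0.19578 = 0.99886
(3) 1.0093 × 1.4989 × 0.67933 = 1.02772
(4) 5.6745 × 0.43393 × 0.35762 = 0.88058
Highest is cycle (1) at 1.0875 (>1, arbitrage).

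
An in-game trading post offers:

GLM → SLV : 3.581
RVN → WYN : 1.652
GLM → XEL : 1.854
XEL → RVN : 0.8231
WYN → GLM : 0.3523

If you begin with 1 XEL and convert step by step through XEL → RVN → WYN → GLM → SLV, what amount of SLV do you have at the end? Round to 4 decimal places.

1 XEL × 0.8231 = 0.8231 RVN
0.8231 RVN × 1.652 = 1.3597612 WYN
1.3597612 WYN × 0.3523 = 0.47904387076 GLM
0.47904387076 GLM × 3.581 = 1.71545610119156 SLV

1.7155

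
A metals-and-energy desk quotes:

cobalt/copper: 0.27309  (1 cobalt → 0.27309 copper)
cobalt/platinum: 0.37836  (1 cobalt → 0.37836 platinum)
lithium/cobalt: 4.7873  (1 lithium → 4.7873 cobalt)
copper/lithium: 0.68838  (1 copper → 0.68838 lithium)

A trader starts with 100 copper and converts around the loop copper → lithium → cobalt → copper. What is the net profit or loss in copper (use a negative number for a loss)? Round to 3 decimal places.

100 copper × 0.68838 = 68.838 lithium
68.838 lithium × 4.7873 = 329.5481574 cobalt
329.5481574 cobalt × 0.27309 = 89.996306304366 copper
Net change: 89.996306304366 − 100 = -10.003693695634 copper

-10.004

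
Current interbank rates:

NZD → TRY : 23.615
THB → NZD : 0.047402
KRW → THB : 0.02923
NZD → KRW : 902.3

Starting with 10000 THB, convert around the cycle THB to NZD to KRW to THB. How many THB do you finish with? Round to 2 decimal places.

10000 THB × 0.047402 = 474.02 NZD
474.02 NZD × 902.3 = 427708.246 KRW
427708.246 KRW × 0.02923 = 12501.91203058 THB

12501.91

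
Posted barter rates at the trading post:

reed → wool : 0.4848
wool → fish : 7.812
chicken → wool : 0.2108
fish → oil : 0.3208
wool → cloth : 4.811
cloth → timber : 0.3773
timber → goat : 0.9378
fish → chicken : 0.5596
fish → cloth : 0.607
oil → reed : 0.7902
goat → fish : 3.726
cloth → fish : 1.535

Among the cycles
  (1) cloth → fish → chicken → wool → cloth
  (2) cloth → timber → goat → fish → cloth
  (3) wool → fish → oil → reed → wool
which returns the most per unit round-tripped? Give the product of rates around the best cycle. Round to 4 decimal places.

(1) 1.535 × 0.5596 × 0.2108 × 4.811 = 0.87115
(2) 0.3773 × 0.9378 × 3.726 × 0.607 = 0.80026
(3) 7.812 × 0.3208 × 0.7902 × 0.4848 = 0.96006
Highest is cycle (3) at 0.9601 (≤1, no arbitrage).

0.9601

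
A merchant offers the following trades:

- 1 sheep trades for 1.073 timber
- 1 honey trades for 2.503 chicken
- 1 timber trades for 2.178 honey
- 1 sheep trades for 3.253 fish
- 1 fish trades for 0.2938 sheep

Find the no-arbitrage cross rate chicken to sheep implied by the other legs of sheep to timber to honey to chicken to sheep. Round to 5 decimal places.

0.17095

Known legs of the cycle: 1.073 × 2.178 × 2.503 = 5.849495982
For no arbitrage the full-cycle product must be 1, so the missing rate is 1 / 5.849495982 ≈ 0.1709549.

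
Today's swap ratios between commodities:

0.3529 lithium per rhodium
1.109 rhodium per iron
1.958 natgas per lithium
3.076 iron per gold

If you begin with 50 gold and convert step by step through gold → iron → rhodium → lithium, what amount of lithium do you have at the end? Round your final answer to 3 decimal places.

50 gold × 3.076 = 153.8 iron
153.8 iron × 1.109 = 170.5642 rhodium
170.5642 rhodium × 0.3529 = 60.19210618 lithium

60.192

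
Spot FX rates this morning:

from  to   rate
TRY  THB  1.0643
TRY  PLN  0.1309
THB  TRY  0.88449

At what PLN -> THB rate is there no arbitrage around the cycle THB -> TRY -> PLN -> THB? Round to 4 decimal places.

8.6371

Known legs of the cycle: 0.88449 × 0.1309 = 0.115779741
For no arbitrage the full-cycle product must be 1, so the missing rate is 1 / 0.115779741 ≈ 8.637090.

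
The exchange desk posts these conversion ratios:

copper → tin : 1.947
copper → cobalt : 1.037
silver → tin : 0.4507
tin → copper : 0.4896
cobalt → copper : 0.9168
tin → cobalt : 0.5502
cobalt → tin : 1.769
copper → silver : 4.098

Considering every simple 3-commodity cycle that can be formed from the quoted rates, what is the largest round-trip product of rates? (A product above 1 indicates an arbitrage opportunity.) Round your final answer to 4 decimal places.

copper→tin→cobalt→copper: 1.947 × 0.5502 × 0.9168 = 0.98211
silver→tin→copper→silver: 0.4507 × 0.4896 × 4.098 = 0.90428
copper→cobalt→tin→copper: 1.037 × 1.769 × 0.4896 = 0.89815
Maximum is copper→tin→cobalt→copper at 0.9821; no arbitrage — every cycle loses value.

0.9821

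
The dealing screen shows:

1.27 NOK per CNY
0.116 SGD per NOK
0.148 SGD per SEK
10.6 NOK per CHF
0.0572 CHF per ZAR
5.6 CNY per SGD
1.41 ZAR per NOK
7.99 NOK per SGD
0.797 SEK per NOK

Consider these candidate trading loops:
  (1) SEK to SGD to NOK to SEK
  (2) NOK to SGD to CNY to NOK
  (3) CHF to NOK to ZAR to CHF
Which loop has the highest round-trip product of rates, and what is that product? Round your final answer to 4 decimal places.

0.9425

(1) 0.148 × 7.99 × 0.797 = 0.94247
(2) 0.116 × 5.6 × 1.27 = 0.82499
(3) 10.6 × 1.41 × 0.0572 = 0.85491
Highest is cycle (1) at 0.9425 (≤1, no arbitrage).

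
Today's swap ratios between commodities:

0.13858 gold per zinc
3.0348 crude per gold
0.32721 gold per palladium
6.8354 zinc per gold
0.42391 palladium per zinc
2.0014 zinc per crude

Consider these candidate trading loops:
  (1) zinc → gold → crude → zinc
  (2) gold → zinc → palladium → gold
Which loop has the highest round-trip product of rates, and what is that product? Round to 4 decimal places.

(1) 0.13858 × 3.0348 × 2.0014 = 0.84171
(2) 6.8354 × 0.42391 × 0.32721 = 0.94812
Highest is cycle (2) at 0.9481 (≤1, no arbitrage).

0.9481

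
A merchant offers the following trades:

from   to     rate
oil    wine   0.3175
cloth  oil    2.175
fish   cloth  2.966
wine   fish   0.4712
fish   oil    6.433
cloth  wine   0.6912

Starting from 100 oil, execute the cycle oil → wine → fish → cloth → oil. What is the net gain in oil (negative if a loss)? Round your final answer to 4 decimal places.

100 oil × 0.3175 = 31.75 wine
31.75 wine × 0.4712 = 14.9606 fish
14.9606 fish × 2.966 = 44.3731396 cloth
44.3731396 cloth × 2.175 = 96.51157863 oil
Net change: 96.51157863 − 100 = -3.48842137 oil

-3.4884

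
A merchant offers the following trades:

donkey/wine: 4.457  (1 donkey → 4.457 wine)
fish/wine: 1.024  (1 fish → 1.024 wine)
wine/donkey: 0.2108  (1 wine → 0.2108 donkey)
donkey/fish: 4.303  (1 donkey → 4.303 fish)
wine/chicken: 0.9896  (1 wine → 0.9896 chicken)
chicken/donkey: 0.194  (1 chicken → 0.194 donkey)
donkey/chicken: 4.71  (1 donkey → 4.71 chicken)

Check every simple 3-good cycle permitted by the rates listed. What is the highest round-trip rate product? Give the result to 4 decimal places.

fish→wine→donkey→fish: 1.024 × 0.2108 × 4.303 = 0.92884
chicken→donkey→wine→chicken: 0.194 × 4.457 × 0.9896 = 0.85567
Maximum is fish→wine→donkey→fish at 0.9288; no arbitrage — every cycle loses value.

0.9288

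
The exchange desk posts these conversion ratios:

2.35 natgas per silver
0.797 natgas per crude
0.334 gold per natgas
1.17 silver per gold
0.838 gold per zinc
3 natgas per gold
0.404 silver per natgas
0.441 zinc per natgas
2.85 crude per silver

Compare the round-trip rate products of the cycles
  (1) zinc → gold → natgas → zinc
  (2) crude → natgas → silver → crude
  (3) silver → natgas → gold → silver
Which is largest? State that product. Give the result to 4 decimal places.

(1) 0.838 × 3 × 0.441 = 1.10867
(2) 0.797 × 0.404 × 2.85 = 0.91767
(3) 2.35 × 0.334 × 1.17 = 0.91833
Highest is cycle (1) at 1.1087 (>1, arbitrage).

1.1087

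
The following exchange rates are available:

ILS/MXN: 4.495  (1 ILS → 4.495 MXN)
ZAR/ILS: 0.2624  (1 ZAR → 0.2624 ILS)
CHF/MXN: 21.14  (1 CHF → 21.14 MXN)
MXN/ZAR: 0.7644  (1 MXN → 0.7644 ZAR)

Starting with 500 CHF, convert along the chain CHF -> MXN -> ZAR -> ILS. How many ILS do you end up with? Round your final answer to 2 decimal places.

500 CHF × 21.14 = 10570 MXN
10570 MXN × 0.7644 = 8079.708 ZAR
8079.708 ZAR × 0.2624 = 2120.1153792 ILS

2120.12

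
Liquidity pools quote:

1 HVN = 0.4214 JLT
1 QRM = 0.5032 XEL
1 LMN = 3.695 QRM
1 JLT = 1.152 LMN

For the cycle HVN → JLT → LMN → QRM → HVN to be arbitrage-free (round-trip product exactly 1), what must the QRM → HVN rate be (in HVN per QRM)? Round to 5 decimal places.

0.55749

Known legs of the cycle: 0.4214 × 1.152 × 3.695 = 1.793748096
For no arbitrage the full-cycle product must be 1, so the missing rate is 1 / 1.793748096 ≈ 0.5574919.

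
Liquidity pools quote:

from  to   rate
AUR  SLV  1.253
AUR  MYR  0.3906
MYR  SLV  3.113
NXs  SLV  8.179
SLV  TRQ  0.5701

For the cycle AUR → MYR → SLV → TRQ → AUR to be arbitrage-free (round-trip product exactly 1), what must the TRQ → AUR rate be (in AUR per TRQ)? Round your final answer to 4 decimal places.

Known legs of the cycle: 0.3906 × 3.113 × 0.5701 = 0.69320613978
For no arbitrage the full-cycle product must be 1, so the missing rate is 1 / 0.69320613978 ≈ 1.442572.

1.4426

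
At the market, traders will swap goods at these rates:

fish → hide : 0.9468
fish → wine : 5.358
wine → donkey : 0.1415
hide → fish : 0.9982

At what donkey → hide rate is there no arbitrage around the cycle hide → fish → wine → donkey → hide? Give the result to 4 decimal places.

1.3214

Known legs of the cycle: 0.9982 × 5.358 × 0.1415 = 0.7567923174
For no arbitrage the full-cycle product must be 1, so the missing rate is 1 / 0.7567923174 ≈ 1.321366.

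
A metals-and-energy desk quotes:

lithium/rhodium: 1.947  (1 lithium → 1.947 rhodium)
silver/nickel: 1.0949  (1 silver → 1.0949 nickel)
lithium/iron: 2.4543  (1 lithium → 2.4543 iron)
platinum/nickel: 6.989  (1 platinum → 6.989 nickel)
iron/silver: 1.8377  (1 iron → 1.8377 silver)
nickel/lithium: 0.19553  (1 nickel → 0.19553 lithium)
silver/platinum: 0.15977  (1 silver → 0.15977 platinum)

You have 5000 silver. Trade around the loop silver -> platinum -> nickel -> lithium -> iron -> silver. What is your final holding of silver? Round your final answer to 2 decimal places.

4923.75

5000 silver × 0.15977 = 798.85 platinum
798.85 platinum × 6.989 = 5583.16265 nickel
5583.16265 nickel × 0.19553 = 1091.6757929545 lithium
1091.6757929545 lithium × 2.4543 = 2679.29989864822935 iron
2679.29989864822935 iron × 1.8377 = 4923.749423745851076495 silver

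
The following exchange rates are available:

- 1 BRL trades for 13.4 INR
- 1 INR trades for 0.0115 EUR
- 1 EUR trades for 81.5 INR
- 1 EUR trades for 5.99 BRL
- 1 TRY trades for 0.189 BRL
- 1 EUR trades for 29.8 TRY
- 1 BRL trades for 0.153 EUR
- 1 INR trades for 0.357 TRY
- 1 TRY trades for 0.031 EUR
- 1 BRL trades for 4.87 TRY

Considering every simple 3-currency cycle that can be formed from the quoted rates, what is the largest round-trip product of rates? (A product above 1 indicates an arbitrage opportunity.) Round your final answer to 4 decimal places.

0.9231

EUR→BRL→INR→EUR: 5.99 × 13.4 × 0.0115 = 0.92306
EUR→BRL→TRY→EUR: 5.99 × 4.87 × 0.031 = 0.90431
BRL→INR→TRY→BRL: 13.4 × 0.357 × 0.189 = 0.90414
EUR→INR→TRY→EUR: 81.5 × 0.357 × 0.031 = 0.90196
EUR→TRY→BRL→EUR: 29.8 × 0.189 × 0.153 = 0.86173
Maximum is EUR→BRL→INR→EUR at 0.9231; no arbitrage — every cycle loses value.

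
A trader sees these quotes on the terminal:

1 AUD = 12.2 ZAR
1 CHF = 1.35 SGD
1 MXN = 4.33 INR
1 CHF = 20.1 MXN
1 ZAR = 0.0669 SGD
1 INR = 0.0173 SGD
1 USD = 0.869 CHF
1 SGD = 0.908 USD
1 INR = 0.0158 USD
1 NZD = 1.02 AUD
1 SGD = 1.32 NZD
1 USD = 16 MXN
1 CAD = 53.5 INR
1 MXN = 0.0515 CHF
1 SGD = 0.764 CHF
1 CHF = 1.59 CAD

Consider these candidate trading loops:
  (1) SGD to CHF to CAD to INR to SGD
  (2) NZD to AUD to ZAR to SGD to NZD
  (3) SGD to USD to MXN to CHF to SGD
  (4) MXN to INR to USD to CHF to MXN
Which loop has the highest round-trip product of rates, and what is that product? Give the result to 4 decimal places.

(1) 0.764 × 1.59 × 53.5 × 0.0173 = 1.12432
(2) 1.02 × 12.2 × 0.0669 × 1.32 = 1.09890
(3) 0.908 × 16 × 0.0515 × 1.35 = 1.01006
(4) 4.33 × 0.0158 × 0.869 × 20.1 = 1.19498
Highest is cycle (4) at 1.1950 (>1, arbitrage).

1.1950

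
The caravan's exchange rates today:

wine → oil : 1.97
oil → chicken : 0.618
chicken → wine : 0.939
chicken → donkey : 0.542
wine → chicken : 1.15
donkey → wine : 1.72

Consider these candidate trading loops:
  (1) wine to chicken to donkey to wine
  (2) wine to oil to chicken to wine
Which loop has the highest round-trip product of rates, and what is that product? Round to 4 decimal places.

1.1432

(1) 1.15 × 0.542 × 1.72 = 1.07208
(2) 1.97 × 0.618 × 0.939 = 1.14319
Highest is cycle (2) at 1.1432 (>1, arbitrage).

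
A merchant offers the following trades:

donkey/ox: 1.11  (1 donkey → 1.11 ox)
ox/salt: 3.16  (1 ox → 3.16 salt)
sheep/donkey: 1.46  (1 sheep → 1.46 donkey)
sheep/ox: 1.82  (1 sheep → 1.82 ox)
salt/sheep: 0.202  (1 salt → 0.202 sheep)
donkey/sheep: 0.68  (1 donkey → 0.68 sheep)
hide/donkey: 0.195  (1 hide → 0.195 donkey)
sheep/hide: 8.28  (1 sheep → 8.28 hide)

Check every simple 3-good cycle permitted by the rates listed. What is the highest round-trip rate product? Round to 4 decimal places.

1.1617

sheep→ox→salt→sheep: 1.82 × 3.16 × 0.202 = 1.16174
sheep→hide→donkey→sheep: 8.28 × 0.195 × 0.68 = 1.09793
Maximum is sheep→ox→salt→sheep at 1.1617; arbitrage exists.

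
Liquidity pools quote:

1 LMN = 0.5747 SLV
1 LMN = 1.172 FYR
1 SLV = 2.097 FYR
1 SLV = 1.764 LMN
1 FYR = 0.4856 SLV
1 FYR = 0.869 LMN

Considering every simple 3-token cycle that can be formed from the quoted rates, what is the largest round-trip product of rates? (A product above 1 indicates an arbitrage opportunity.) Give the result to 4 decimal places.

LMN→SLV→FYR→LMN: 0.5747 × 2.097 × 0.869 = 1.04727
LMN→FYR→SLV→LMN: 1.172 × 0.4856 × 1.764 = 1.00393
Maximum is LMN→SLV→FYR→LMN at 1.0473; arbitrage exists.

1.0473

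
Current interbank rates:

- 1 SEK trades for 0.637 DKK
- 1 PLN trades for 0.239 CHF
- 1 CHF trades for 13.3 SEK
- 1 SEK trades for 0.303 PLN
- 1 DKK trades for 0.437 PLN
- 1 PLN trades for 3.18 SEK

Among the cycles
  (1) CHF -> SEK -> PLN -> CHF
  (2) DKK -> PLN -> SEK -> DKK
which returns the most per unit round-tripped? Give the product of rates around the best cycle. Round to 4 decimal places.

0.9631

(1) 13.3 × 0.303 × 0.239 = 0.96315
(2) 0.437 × 3.18 × 0.637 = 0.88521
Highest is cycle (1) at 0.9631 (≤1, no arbitrage).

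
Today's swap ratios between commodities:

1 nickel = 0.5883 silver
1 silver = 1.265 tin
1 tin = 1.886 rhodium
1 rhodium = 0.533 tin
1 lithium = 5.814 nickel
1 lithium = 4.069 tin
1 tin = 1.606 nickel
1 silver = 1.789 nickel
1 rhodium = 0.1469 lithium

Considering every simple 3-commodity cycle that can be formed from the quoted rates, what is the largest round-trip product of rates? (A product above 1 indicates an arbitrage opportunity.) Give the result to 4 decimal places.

nickel→silver→tin→nickel: 0.5883 × 1.265 × 1.606 = 1.19518
rhodium→lithium→tin→rhodium: 0.1469 × 4.069 × 1.886 = 1.12733
Maximum is nickel→silver→tin→nickel at 1.1952; arbitrage exists.

1.1952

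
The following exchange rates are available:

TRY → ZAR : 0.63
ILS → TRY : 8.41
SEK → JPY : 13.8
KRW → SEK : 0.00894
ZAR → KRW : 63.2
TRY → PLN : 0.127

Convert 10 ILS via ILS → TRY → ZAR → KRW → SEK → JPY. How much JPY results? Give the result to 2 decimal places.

10 ILS × 8.41 = 84.1 TRY
84.1 TRY × 0.63 = 52.983 ZAR
52.983 ZAR × 63.2 = 3348.5256 KRW
3348.5256 KRW × 0.00894 = 29.935818864 SEK
29.935818864 SEK × 13.8 = 413.1143003232 JPY

413.11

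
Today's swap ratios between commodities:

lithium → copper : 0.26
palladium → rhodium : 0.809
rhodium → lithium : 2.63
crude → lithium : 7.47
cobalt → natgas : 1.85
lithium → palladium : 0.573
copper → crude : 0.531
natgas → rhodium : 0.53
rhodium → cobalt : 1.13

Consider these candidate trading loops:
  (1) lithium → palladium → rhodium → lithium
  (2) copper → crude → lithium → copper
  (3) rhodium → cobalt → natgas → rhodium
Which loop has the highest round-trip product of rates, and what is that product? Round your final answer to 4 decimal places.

1.2192

(1) 0.573 × 0.809 × 2.63 = 1.21915
(2) 0.531 × 7.47 × 0.26 = 1.03131
(3) 1.13 × 1.85 × 0.53 = 1.10797
Highest is cycle (1) at 1.2192 (>1, arbitrage).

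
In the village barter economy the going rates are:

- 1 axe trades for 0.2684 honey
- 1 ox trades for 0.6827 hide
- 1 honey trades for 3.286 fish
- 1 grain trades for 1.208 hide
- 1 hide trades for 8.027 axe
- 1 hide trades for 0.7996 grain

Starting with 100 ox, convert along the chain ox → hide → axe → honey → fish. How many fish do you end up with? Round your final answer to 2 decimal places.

483.32

100 ox × 0.6827 = 68.27 hide
68.27 hide × 8.027 = 548.00329 axe
548.00329 axe × 0.2684 = 147.084083036 honey
147.084083036 honey × 3.286 = 483.318296856296 fish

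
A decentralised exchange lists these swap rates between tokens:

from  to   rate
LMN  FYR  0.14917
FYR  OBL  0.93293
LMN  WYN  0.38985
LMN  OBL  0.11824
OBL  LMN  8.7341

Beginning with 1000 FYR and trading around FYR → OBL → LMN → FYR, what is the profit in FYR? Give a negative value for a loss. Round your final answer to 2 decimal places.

1000 FYR × 0.93293 = 932.93 OBL
932.93 OBL × 8.7341 = 8148.303913 LMN
8148.303913 LMN × 0.14917 = 1215.48249470221 FYR
Net change: 1215.48249470221 − 1000 = 215.48249470221 FYR

215.48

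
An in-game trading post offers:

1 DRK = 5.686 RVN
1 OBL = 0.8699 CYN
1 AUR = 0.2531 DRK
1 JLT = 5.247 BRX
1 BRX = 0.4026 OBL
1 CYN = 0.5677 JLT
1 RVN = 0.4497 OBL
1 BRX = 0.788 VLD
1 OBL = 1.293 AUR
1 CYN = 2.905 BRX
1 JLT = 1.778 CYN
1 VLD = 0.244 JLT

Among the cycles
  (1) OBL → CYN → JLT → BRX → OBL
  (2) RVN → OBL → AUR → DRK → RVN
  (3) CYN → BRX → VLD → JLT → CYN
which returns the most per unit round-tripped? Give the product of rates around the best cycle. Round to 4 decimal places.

1.0432

(1) 0.8699 × 0.5677 × 5.247 × 0.4026 = 1.04321
(2) 0.4497 × 1.293 × 0.2531 × 5.686 = 0.83680
(3) 2.905 × 0.788 × 0.244 × 1.778 = 0.99310
Highest is cycle (1) at 1.0432 (>1, arbitrage).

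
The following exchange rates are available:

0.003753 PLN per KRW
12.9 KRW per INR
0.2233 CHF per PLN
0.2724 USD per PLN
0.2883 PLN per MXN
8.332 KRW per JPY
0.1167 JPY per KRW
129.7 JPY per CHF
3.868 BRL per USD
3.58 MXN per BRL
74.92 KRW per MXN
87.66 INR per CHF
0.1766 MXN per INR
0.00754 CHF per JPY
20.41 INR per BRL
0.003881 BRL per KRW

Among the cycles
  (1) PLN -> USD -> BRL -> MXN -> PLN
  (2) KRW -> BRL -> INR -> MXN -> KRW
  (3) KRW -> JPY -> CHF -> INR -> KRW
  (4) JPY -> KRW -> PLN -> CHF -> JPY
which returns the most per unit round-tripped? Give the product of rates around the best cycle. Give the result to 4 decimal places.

(1) 0.2724 × 3.868 × 3.58 × 0.2883 = 1.08748
(2) 0.003881 × 20.41 × 0.1766 × 74.92 = 1.04803
(3) 0.1167 × 0.00754 × 87.66 × 12.9 = 0.99502
(4) 8.332 × 0.003753 × 0.2233 × 129.7 = 0.90564
Highest is cycle (1) at 1.0875 (>1, arbitrage).

1.0875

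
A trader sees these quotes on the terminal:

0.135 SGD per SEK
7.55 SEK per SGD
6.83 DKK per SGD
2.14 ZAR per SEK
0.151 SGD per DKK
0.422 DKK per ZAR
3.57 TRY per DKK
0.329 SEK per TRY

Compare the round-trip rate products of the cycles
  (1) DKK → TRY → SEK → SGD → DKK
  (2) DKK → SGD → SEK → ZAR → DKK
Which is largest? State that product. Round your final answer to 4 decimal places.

(1) 3.57 × 0.329 × 0.135 × 6.83 = 1.08298
(2) 0.151 × 7.55 × 2.14 × 0.422 = 1.02956
Highest is cycle (1) at 1.0830 (>1, arbitrage).

1.0830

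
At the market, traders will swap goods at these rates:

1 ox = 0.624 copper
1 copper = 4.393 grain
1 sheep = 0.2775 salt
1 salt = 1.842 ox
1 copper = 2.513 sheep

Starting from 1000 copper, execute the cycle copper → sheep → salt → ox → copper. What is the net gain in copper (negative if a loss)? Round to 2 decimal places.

-198.45

1000 copper × 2.513 = 2513 sheep
2513 sheep × 0.2775 = 697.3575 salt
697.3575 salt × 1.842 = 1284.532515 ox
1284.532515 ox × 0.624 = 801.54828936 copper
Net change: 801.54828936 − 1000 = -198.45171064 copper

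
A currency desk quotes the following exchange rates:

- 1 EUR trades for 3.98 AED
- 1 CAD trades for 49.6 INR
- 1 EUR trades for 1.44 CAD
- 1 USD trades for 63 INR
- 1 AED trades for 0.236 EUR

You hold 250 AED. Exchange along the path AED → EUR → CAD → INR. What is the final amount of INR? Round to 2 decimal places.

250 AED × 0.236 = 59 EUR
59 EUR × 1.44 = 84.96 CAD
84.96 CAD × 49.6 = 4214.016 INR

4214.02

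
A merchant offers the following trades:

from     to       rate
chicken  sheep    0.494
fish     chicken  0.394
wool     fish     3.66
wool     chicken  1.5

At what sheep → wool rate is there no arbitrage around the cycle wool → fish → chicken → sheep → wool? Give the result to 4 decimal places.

1.4038

Known legs of the cycle: 3.66 × 0.394 × 0.494 = 0.71236776
For no arbitrage the full-cycle product must be 1, so the missing rate is 1 / 0.71236776 ≈ 1.403769.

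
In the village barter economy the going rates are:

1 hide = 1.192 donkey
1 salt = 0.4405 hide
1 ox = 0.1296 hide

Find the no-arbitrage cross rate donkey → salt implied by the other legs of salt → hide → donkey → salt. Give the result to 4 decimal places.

Known legs of the cycle: 0.4405 × 1.192 = 0.525076
For no arbitrage the full-cycle product must be 1, so the missing rate is 1 / 0.525076 ≈ 1.904486.

1.9045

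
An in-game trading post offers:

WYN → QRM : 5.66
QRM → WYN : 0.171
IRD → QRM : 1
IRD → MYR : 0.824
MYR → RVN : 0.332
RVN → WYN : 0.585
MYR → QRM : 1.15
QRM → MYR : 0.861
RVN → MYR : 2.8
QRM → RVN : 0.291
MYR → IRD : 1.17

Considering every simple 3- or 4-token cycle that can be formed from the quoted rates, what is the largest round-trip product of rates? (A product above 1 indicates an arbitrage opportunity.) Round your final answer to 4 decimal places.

QRM→MYR→IRD→QRM: 0.861 × 1.17 × 1 = 1.00737
QRM→RVN→WYN→QRM: 0.291 × 0.585 × 5.66 = 0.96353
QRM→RVN→MYR→IRD→QRM: 0.291 × 2.8 × 1.17 × 1 = 0.95332
QRM→MYR→RVN→WYN→QRM: 0.861 × 0.332 × 0.585 × 5.66 = 0.94648
QRM→RVN→MYR→QRM: 0.291 × 2.8 × 1.15 = 0.93702
Maximum is QRM→MYR→IRD→QRM at 1.0074; arbitrage exists.

1.0074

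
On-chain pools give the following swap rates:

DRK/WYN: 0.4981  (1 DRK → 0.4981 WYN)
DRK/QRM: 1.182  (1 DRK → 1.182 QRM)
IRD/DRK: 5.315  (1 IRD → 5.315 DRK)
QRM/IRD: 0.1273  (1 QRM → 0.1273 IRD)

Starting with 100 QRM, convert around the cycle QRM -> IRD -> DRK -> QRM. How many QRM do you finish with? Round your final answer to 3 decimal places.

100 QRM × 0.1273 = 12.73 IRD
12.73 IRD × 5.315 = 67.65995 DRK
67.65995 DRK × 1.182 = 79.9740609 QRM

79.974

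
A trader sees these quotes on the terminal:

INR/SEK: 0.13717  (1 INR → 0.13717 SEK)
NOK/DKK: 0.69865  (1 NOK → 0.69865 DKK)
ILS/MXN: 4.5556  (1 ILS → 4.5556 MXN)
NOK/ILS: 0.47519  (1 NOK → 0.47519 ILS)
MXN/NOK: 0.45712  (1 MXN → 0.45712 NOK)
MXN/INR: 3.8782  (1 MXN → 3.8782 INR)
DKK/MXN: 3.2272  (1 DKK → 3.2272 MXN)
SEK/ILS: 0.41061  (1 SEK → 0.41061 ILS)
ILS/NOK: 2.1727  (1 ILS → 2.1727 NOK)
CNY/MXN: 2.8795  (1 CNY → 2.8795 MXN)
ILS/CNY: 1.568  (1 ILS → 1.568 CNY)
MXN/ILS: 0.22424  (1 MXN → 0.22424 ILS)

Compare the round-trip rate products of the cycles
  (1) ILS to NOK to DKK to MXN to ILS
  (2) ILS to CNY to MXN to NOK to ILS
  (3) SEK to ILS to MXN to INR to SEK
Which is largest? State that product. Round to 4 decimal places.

1.0985

(1) 2.1727 × 0.69865 × 3.2272 × 0.22424 = 1.09850
(2) 1.568 × 2.8795 × 0.45712 × 0.47519 = 0.98076
(3) 0.41061 × 4.5556 × 3.8782 × 0.13717 = 0.99509
Highest is cycle (1) at 1.0985 (>1, arbitrage).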